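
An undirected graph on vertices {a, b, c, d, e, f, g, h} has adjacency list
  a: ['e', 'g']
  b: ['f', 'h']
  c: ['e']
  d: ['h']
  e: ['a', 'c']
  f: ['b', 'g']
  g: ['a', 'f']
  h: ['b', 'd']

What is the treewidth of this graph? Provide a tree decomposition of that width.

Treewidth 1.
Bags: B1 = {c, e}  B2 = {a, e}  B3 = {a, g}  B4 = {f, g}  B5 = {b, f}  B6 = {b, h}  B7 = {d, h}
Tree: B1–B2, B2–B3, B3–B4, B4–B5, B5–B6, B6–B7

Each bag holds 2 vertices, so the decomposition has width 1, which upper-bounds the treewidth. G has an edge, so its treewidth is at least 1. The upper and lower bounds meet at 1, so that is the treewidth.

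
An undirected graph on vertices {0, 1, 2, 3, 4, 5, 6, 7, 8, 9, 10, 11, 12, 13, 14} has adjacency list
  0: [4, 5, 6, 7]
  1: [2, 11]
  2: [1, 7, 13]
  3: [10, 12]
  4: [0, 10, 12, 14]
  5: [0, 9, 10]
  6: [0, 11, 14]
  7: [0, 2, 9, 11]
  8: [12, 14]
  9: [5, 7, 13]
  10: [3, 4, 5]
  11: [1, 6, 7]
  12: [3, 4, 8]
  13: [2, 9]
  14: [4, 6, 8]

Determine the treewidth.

3

A width-3 tree decomposition is:
Bags: B1 = {3, 8, 10, 12}  B2 = {4, 8, 10, 12}  B3 = {4, 8, 10, 14}  B4 = {4, 5, 10, 14}  B5 = {0, 4, 5, 14}  B6 = {0, 5, 6, 14}  B7 = {0, 5, 6, 9}  B8 = {0, 6, 7, 9}  B9 = {6, 7, 9, 11}  B10 = {7, 9, 11, 13}  B11 = {2, 7, 11, 13}  B12 = {1, 2, 11, 13}
Tree: B1–B2, B2–B3, B3–B4, B4–B5, B5–B6, B6–B7, B7–B8, B8–B9, B9–B10, B10–B11, B11–B12
The largest bag has 4 vertices, giving width 3; this decomposition certifies tw(G) ≤ 3. For the lower bound: the 4 vertex sets {3,8,12}, {10}, {4}, {0,5,6,14} are disjoint, each induces a connected subgraph, and every pair is joined by at least one edge of G. Contracting each set to a single vertex therefore yields K_{4} as a minor, and since treewidth is minor-monotone, tw(G) ≥ tw(K_{4}) = 3. Combining the bounds, tw(G) = 3.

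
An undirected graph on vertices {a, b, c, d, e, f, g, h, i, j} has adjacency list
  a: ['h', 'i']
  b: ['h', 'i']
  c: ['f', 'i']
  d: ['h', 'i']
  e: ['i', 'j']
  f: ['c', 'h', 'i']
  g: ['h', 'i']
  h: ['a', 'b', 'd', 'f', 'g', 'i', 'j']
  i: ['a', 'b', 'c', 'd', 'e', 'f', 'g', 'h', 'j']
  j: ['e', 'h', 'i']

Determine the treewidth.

A width-2 tree decomposition is:
Bags: B1 = {f, h, i}  B2 = {h, i, j}  B3 = {b, h, i}  B4 = {g, h, i}  B5 = {a, h, i}  B6 = {e, i, j}  B7 = {c, f, i}  B8 = {d, h, i}
Tree: B1–B2, B2–B3, B3–B4, B4–B5, B2–B6, B1–B7, B1–B8
Each bag holds 3 vertices, so the decomposition has width 2, which upper-bounds the treewidth. On the other hand G contains the 3-clique {e, i, j}. A clique must lie in a single bag of any decomposition, so no decomposition can have width below 2. Hence tw(G) = 2 exactly.

2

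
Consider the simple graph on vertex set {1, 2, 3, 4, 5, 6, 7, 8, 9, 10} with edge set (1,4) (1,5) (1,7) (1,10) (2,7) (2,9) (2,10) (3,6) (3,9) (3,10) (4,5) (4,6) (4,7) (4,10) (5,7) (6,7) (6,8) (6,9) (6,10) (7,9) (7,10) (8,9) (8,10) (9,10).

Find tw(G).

3

A width-3 tree decomposition is:
Bags: B1 = {6, 8, 9, 10}  B2 = {6, 7, 9, 10}  B3 = {3, 6, 9, 10}  B4 = {4, 6, 7, 10}  B5 = {2, 7, 9, 10}  B6 = {1, 4, 7, 10}  B7 = {1, 4, 5, 7}
Tree: B1–B2, B1–B3, B2–B4, B2–B5, B4–B6, B6–B7
Each bag holds 4 vertices, so the decomposition has width 3, which upper-bounds the treewidth. Conversely, {1, 4, 7, 10} is a clique of size 4, and the vertices of any clique must share a bag in every tree decomposition; so some bag has ≥ 4 vertices and tw(G) ≥ 3. Therefore the treewidth is 3.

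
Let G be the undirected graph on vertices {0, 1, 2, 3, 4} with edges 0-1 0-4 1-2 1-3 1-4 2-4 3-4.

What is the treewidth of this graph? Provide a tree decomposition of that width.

Every bag has size at most 3, so the width is 3 − 1 = 2 and tw(G) ≤ 2. For the lower bound, the 3 vertices {0, 1, 4} are pairwise adjacent, and any tree decomposition puts a clique entirely inside one bag — forcing width ≥ 2. The upper and lower bounds meet at 2, so that is the treewidth.

Treewidth 2.
Bags: B1 = {0, 1, 4}  B2 = {1, 2, 4}  B3 = {1, 3, 4}
Tree: B1–B2, B2–B3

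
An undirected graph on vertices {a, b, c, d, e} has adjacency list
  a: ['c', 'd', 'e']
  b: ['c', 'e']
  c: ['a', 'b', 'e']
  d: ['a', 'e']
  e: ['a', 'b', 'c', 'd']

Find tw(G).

A width-2 tree decomposition is:
Bags: B1 = {a, c, e}  B2 = {b, c, e}  B3 = {a, d, e}
Tree: B1–B2, B1–B3
Each bag holds 3 vertices, so the decomposition has width 2, which upper-bounds the treewidth. Conversely, {a, d, e} is a clique of size 3, and the vertices of any clique must share a bag in every tree decomposition; so some bag has ≥ 3 vertices and tw(G) ≥ 2. Therefore the treewidth is 2.

2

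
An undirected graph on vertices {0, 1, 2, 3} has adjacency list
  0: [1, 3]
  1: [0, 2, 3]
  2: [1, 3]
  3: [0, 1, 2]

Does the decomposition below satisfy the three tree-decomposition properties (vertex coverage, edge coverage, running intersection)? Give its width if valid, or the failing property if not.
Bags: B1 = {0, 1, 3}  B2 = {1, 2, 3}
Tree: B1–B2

Checking the three conditions: (i) the bags cover all of {0, 1, 2, 3}; (ii) for each edge, some bag contains both endpoints; (iii) the bags containing any fixed vertex form a subtree. All hold, so the decomposition is valid with width 3 − 1 = 2.

Yes; width 2.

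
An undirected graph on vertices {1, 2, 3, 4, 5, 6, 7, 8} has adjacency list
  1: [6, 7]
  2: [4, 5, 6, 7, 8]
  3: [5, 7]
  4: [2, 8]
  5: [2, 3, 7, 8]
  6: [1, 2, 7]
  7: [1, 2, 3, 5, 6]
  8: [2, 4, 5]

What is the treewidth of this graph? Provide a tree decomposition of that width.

Treewidth 2.
One optimal decomposition is:
Bags: B1 = {2, 5, 7}  B2 = {2, 6, 7}  B3 = {1, 6, 7}  B4 = {2, 5, 8}  B5 = {2, 4, 8}  B6 = {3, 5, 7}
Tree: B1–B2, B2–B3, B1–B4, B4–B5, B1–B6

Each bag holds 3 vertices, so the decomposition has width 2, which upper-bounds the treewidth. Conversely, {1, 6, 7} is a clique of size 3, and the vertices of any clique must share a bag in every tree decomposition; so some bag has ≥ 3 vertices and tw(G) ≥ 2. Hence tw(G) = 2 exactly.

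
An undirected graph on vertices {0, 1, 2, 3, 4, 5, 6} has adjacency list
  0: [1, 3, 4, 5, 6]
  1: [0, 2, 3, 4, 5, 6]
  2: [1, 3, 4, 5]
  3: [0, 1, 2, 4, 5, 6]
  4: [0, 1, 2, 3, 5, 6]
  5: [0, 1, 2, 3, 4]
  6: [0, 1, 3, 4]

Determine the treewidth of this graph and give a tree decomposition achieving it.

The largest bag has 5 vertices, giving width 4; this decomposition certifies tw(G) ≤ 4. Conversely, {0, 1, 3, 4, 5} is a clique of size 5, and the vertices of any clique must share a bag in every tree decomposition; so some bag has ≥ 5 vertices and tw(G) ≥ 4. The upper and lower bounds meet at 4, so that is the treewidth.

Treewidth 4.
One such decomposition:
Bags: B1 = {0, 1, 3, 4, 5}  B2 = {1, 2, 3, 4, 5}  B3 = {0, 1, 3, 4, 6}
Tree: B1–B2, B1–B3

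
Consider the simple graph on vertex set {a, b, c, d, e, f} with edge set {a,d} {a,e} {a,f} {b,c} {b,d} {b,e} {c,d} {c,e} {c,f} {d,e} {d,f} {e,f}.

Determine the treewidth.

A width-3 tree decomposition is:
Bags: B1 = {a, d, e, f}  B2 = {c, d, e, f}  B3 = {b, c, d, e}
Tree: B1–B2, B2–B3
Each bag holds 4 vertices, so the decomposition has width 3, which upper-bounds the treewidth. Conversely, {c, d, e, f} is a clique of size 4, and the vertices of any clique must share a bag in every tree decomposition; so some bag has ≥ 4 vertices and tw(G) ≥ 3. Hence tw(G) = 3 exactly.

3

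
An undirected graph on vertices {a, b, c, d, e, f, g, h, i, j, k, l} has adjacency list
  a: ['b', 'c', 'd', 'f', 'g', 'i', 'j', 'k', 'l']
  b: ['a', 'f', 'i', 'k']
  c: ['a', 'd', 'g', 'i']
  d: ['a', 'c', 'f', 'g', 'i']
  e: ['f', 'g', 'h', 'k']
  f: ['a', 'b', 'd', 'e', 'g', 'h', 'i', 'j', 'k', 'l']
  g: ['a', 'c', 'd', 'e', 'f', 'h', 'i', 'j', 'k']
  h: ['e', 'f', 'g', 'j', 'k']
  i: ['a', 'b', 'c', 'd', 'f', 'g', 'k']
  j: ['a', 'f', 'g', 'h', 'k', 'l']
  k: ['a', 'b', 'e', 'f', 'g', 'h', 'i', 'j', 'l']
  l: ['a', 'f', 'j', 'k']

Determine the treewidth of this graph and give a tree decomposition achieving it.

The largest bag has 5 vertices, giving width 4; this decomposition certifies tw(G) ≤ 4. For the lower bound, the 5 vertices {a, c, d, g, i} are pairwise adjacent, and any tree decomposition puts a clique entirely inside one bag — forcing width ≥ 4. Hence tw(G) = 4 exactly.

Treewidth 4.
One optimal decomposition is:
Bags: B1 = {a, f, g, j, k}  B2 = {a, f, g, i, k}  B3 = {a, d, f, g, i}  B4 = {a, b, f, i, k}  B5 = {a, c, d, g, i}  B6 = {f, g, h, j, k}  B7 = {a, f, j, k, l}  B8 = {e, f, g, h, k}
Tree: B1–B2, B2–B3, B2–B4, B3–B5, B1–B6, B1–B7, B6–B8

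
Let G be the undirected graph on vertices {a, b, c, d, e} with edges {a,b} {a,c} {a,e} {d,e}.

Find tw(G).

1

A width-1 tree decomposition is:
Bags: B1 = {a, e}  B2 = {a, c}  B3 = {a, b}  B4 = {d, e}
Tree: B1–B2, B1–B3, B1–B4
Each bag holds 2 vertices, so the decomposition has width 1, which upper-bounds the treewidth. Since G has at least one edge (e.g. a–e), it is not an edgeless graph, so tw(G) ≥ 1. Therefore the treewidth is 1.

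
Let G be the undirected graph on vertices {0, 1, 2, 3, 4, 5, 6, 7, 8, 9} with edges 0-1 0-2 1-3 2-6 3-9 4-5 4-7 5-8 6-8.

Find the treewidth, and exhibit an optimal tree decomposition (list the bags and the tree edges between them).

The largest bag has 2 vertices, giving width 1; this decomposition certifies tw(G) ≤ 1. Since G has at least one edge (e.g. 9–3), it is not an edgeless graph, so tw(G) ≥ 1. Hence tw(G) = 1 exactly.

Treewidth 1.
One optimal decomposition is:
Bags: B1 = {3, 9}  B2 = {1, 3}  B3 = {0, 1}  B4 = {0, 2}  B5 = {2, 6}  B6 = {6, 8}  B7 = {5, 8}  B8 = {4, 5}  B9 = {4, 7}
Tree: B1–B2, B2–B3, B3–B4, B4–B5, B5–B6, B6–B7, B7–B8, B8–B9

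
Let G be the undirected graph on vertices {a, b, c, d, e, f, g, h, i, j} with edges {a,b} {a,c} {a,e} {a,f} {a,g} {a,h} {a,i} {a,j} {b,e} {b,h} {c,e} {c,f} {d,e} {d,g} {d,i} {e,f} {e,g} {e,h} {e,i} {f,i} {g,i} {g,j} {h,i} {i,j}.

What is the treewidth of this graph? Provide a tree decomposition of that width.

Treewidth 3.
Bags: B1 = {a, e, f, i}  B2 = {a, e, g, i}  B3 = {a, g, i, j}  B4 = {a, c, e, f}  B5 = {a, e, h, i}  B6 = {d, e, g, i}  B7 = {a, b, e, h}
Tree: B1–B2, B2–B3, B1–B4, B2–B5, B2–B6, B5–B7

Every bag has size at most 4, so the width is 4 − 1 = 3 and tw(G) ≤ 3. Conversely, {d, e, g, i} is a clique of size 4, and the vertices of any clique must share a bag in every tree decomposition; so some bag has ≥ 4 vertices and tw(G) ≥ 3. The upper and lower bounds meet at 3, so that is the treewidth.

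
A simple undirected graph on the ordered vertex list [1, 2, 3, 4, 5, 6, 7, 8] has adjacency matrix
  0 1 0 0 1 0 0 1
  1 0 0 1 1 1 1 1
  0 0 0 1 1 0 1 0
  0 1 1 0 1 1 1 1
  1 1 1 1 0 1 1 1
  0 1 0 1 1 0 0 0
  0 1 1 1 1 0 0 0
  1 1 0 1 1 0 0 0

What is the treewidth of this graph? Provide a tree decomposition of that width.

Treewidth 3.
Bags: B1 = {2, 4, 5, 6}  B2 = {2, 4, 5, 8}  B3 = {2, 4, 5, 7}  B4 = {3, 4, 5, 7}  B5 = {1, 2, 5, 8}
Tree: B1–B2, B1–B3, B3–B4, B2–B5

The largest bag has 4 vertices, giving width 3; this decomposition certifies tw(G) ≤ 3. On the other hand G contains the 4-clique {1, 2, 5, 8}. A clique must lie in a single bag of any decomposition, so no decomposition can have width below 3. Therefore the treewidth is 3.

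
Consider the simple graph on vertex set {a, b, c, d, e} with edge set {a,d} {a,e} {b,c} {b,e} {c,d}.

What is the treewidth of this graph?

2

A width-2 tree decomposition is:
Bags: B1 = {a, d, e}  B2 = {b, d, e}  B3 = {b, c, d}
Tree: B1–B2, B2–B3
The largest bag has 3 vertices, giving width 2; this decomposition certifies tw(G) ≤ 2. Since d–a–e–b–c–d is a cycle in G, G is not acyclic. Forests are exactly the graphs of treewidth ≤ 1, so tw(G) ≥ 2. Combining the bounds, tw(G) = 2.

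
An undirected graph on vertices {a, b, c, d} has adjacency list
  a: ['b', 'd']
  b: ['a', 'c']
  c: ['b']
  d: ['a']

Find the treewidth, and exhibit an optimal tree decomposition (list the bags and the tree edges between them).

Each bag holds 2 vertices, so the decomposition has width 1, which upper-bounds the treewidth. Since G has at least one edge (e.g. d–a), it is not an edgeless graph, so tw(G) ≥ 1. Hence tw(G) = 1 exactly.

Treewidth 1.
Bags: B1 = {a, d}  B2 = {a, b}  B3 = {b, c}
Tree: B1–B2, B2–B3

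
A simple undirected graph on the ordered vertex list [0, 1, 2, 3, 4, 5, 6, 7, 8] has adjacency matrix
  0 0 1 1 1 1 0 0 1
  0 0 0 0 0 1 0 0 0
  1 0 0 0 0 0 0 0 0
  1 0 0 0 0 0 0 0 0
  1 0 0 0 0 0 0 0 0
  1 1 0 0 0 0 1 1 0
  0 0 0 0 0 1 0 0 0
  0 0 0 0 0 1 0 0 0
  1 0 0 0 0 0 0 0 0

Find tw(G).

1

A width-1 tree decomposition is:
Bags: B1 = {0, 3}  B2 = {0, 8}  B3 = {0, 5}  B4 = {0, 2}  B5 = {5, 6}  B6 = {1, 5}  B7 = {0, 4}  B8 = {5, 7}
Tree: B1–B2, B2–B3, B1–B4, B3–B5, B3–B6, B1–B7, B6–B8
Each bag holds 2 vertices, so the decomposition has width 1, which upper-bounds the treewidth. Since G has at least one edge (e.g. 3–0), it is not an edgeless graph, so tw(G) ≥ 1. Combining the bounds, tw(G) = 1.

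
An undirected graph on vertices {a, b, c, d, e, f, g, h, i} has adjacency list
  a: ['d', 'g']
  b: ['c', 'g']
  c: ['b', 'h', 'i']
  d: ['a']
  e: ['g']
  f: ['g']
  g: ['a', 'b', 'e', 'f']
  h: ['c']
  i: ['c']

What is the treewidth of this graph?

1

A width-1 tree decomposition is:
Bags: B1 = {b, g}  B2 = {e, g}  B3 = {f, g}  B4 = {b, c}  B5 = {a, g}  B6 = {c, i}  B7 = {a, d}  B8 = {c, h}
Tree: B1–B2, B1–B3, B1–B4, B3–B5, B4–B6, B5–B7, B4–B8
The largest bag has 2 vertices, giving width 1; this decomposition certifies tw(G) ≤ 1. G has an edge, so its treewidth is at least 1. Hence tw(G) = 1 exactly.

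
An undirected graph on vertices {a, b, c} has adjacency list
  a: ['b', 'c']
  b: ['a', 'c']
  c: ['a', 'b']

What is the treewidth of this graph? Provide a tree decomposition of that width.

With just one bag of size 3, the width is 3 − 1 = 2, so tw(G) ≤ 2. On the other hand G contains the 3-clique {a, b, c}. A clique must lie in a single bag of any decomposition, so no decomposition can have width below 2. Combining the bounds, tw(G) = 2.

Treewidth 2.
One such decomposition:
Bags: B1 = {a, b, c}
Tree: (single bag)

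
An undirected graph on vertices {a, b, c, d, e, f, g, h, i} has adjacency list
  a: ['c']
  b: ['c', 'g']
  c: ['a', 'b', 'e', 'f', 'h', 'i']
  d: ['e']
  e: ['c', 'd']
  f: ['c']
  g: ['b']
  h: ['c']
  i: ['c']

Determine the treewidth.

A width-1 tree decomposition is:
Bags: B1 = {d, e}  B2 = {c, e}  B3 = {b, c}  B4 = {c, h}  B5 = {b, g}  B6 = {c, f}  B7 = {c, i}  B8 = {a, c}
Tree: B1–B2, B2–B3, B2–B4, B3–B5, B3–B6, B4–B7, B6–B8
Every bag has size at most 2, so the width is 2 − 1 = 1 and tw(G) ≤ 1. Since G has at least one edge (e.g. d–e), it is not an edgeless graph, so tw(G) ≥ 1. Therefore the treewidth is 1.

1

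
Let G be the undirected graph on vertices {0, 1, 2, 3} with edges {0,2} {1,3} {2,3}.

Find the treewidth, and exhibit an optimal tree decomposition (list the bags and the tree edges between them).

The largest bag has 2 vertices, giving width 1; this decomposition certifies tw(G) ≤ 1. Since G has at least one edge (e.g. 1–3), it is not an edgeless graph, so tw(G) ≥ 1. Therefore the treewidth is 1.

Treewidth 1.
One such decomposition:
Bags: B1 = {1, 3}  B2 = {2, 3}  B3 = {0, 2}
Tree: B1–B2, B2–B3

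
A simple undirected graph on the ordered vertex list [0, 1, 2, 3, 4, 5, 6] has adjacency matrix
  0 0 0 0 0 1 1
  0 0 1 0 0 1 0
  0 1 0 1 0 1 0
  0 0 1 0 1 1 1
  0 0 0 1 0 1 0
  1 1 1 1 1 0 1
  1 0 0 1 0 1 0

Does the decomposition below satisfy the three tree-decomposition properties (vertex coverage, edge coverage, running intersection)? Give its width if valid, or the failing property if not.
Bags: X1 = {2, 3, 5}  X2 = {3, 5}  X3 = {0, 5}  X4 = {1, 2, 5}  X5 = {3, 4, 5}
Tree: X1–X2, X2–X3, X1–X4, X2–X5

No — vertex 6 appears in no bag.

A tree decomposition must satisfy three properties: every vertex lies in some bag; for every edge, both endpoints lie together in some bag; and for every vertex, the bags containing it form a connected subtree. Here vertex 6 appears in no bag, so the decomposition is invalid.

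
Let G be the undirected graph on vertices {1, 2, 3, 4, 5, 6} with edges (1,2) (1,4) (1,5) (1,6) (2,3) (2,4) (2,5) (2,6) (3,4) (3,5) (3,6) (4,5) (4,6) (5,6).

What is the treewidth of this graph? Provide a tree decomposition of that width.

Each bag holds 5 vertices, so the decomposition has width 4, which upper-bounds the treewidth. For the lower bound, the 5 vertices {1, 2, 4, 5, 6} are pairwise adjacent, and any tree decomposition puts a clique entirely inside one bag — forcing width ≥ 4. Combining the bounds, tw(G) = 4.

Treewidth 4.
Bags: B1 = {2, 3, 4, 5, 6}  B2 = {1, 2, 4, 5, 6}
Tree: B1–B2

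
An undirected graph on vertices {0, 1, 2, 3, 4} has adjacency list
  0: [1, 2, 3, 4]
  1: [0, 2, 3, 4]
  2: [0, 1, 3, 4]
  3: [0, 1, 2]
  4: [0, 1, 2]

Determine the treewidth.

A width-3 tree decomposition is:
Bags: B1 = {0, 1, 2, 4}  B2 = {0, 1, 2, 3}
Tree: B1–B2
The largest bag has 4 vertices, giving width 3; this decomposition certifies tw(G) ≤ 3. For the lower bound, the 4 vertices {0, 1, 2, 3} are pairwise adjacent, and any tree decomposition puts a clique entirely inside one bag — forcing width ≥ 3. Hence tw(G) = 3 exactly.

3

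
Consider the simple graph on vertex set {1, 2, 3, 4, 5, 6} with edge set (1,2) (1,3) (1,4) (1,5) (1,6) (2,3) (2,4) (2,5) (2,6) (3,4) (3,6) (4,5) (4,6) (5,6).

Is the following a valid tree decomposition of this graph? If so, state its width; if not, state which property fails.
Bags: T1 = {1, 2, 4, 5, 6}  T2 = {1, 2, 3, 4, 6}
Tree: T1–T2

Yes; width 4.

Vertex coverage: the bags together contain {1, 2, 3, 4, 5, 6}, the full vertex set. Edge coverage: each edge of G has both endpoints in at least one bag. Running intersection: for every vertex, the bags containing it form a connected subtree. All three properties hold, so this is a valid tree decomposition of width max|bag| − 1 = 4, and hence tw(G) ≤ 4.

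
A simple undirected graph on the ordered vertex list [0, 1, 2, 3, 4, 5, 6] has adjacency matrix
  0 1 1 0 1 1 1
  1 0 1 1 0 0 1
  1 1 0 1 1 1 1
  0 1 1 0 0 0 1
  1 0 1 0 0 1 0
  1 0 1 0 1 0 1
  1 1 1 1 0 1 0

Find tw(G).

3

A width-3 tree decomposition is:
Bags: B1 = {0, 2, 5, 6}  B2 = {0, 1, 2, 6}  B3 = {0, 2, 4, 5}  B4 = {1, 2, 3, 6}
Tree: B1–B2, B1–B3, B2–B4
Every bag has size at most 4, so the width is 4 − 1 = 3 and tw(G) ≤ 3. On the other hand G contains the 4-clique {0, 1, 2, 6}. A clique must lie in a single bag of any decomposition, so no decomposition can have width below 3. Therefore the treewidth is 3.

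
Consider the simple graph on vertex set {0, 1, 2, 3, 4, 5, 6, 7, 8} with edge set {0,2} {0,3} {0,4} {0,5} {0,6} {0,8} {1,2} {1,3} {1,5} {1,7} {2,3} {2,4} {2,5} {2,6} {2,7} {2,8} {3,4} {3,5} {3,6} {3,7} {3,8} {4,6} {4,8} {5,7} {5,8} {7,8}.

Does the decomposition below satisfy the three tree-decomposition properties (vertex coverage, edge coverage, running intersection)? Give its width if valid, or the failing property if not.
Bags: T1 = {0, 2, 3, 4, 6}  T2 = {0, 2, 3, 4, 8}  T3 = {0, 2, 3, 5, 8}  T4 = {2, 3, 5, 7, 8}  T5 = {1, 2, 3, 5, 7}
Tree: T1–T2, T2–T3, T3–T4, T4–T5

Yes; width 4.

Every vertex of G appears in some bag (union = {0, 1, 2, 3, 4, 5, 6, 7, 8}); every edge is covered by a bag; and for each vertex v the set of bags containing v is connected in the bag tree. The decomposition is therefore valid. The largest bag has 5 vertices, so the width is 4.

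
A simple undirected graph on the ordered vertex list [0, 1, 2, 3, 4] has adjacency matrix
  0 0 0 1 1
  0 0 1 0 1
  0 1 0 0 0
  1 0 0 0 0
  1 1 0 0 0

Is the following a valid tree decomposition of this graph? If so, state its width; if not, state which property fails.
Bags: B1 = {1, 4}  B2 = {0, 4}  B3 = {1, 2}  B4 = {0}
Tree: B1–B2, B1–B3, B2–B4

A tree decomposition must satisfy three properties: every vertex lies in some bag; for every edge, both endpoints lie together in some bag; and for every vertex, the bags containing it form a connected subtree. Here vertex 3 appears in no bag, so the decomposition is invalid.

No — vertex 3 appears in no bag.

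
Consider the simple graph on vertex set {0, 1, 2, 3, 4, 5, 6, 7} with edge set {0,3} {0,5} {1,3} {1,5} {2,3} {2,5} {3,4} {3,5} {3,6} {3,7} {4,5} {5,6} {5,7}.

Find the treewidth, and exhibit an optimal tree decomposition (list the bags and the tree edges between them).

Every bag has size at most 3, so the width is 3 − 1 = 2 and tw(G) ≤ 2. On the other hand G contains the 3-clique {0, 3, 5}. A clique must lie in a single bag of any decomposition, so no decomposition can have width below 2. Therefore the treewidth is 2.

Treewidth 2.
One such decomposition:
Bags: B1 = {3, 5, 7}  B2 = {3, 5, 6}  B3 = {2, 3, 5}  B4 = {3, 4, 5}  B5 = {0, 3, 5}  B6 = {1, 3, 5}
Tree: B1–B2, B1–B3, B3–B4, B2–B5, B5–B6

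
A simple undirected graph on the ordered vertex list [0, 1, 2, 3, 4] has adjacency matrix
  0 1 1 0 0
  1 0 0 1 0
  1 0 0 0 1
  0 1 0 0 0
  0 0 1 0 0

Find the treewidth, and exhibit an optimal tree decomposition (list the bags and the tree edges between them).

Treewidth 1.
One such decomposition:
Bags: B1 = {0, 2}  B2 = {0, 1}  B3 = {1, 3}  B4 = {2, 4}
Tree: B1–B2, B2–B3, B1–B4

Every bag has size at most 2, so the width is 2 − 1 = 1 and tw(G) ≤ 1. G has an edge, so its treewidth is at least 1. Combining the bounds, tw(G) = 1.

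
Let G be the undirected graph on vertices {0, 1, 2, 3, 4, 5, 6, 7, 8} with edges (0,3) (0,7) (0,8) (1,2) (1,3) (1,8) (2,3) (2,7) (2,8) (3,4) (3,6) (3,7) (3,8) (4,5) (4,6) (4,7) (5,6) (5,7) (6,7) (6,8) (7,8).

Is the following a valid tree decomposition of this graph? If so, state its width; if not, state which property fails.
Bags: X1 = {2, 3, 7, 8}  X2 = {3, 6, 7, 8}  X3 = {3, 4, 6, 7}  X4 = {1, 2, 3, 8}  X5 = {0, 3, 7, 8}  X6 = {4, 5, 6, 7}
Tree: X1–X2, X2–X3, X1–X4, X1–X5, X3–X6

Yes; width 3.

Every vertex of G appears in some bag (union = {0, 1, 2, 3, 4, 5, 6, 7, 8}); every edge is covered by a bag; and for each vertex v the set of bags containing v is connected in the bag tree. The decomposition is therefore valid. The largest bag has 4 vertices, so the width is 3.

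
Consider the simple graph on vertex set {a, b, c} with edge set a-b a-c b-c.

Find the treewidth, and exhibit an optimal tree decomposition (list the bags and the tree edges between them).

A single bag containing all 3 vertices is trivially a valid decomposition of width 2. On the other hand G contains the 3-clique {a, b, c}. A clique must lie in a single bag of any decomposition, so no decomposition can have width below 2. Combining the bounds, tw(G) = 2.

Treewidth 2.
One optimal decomposition is:
Bags: B1 = {a, b, c}
Tree: (single bag)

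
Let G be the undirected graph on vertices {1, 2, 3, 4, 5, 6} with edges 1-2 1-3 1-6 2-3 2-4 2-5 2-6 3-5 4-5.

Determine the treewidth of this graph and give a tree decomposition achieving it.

Each bag holds 3 vertices, so the decomposition has width 2, which upper-bounds the treewidth. For the lower bound, the 3 vertices {1, 2, 3} are pairwise adjacent, and any tree decomposition puts a clique entirely inside one bag — forcing width ≥ 2. The upper and lower bounds meet at 2, so that is the treewidth.

Treewidth 2.
Bags: B1 = {1, 2, 3}  B2 = {2, 3, 5}  B3 = {1, 2, 6}  B4 = {2, 4, 5}
Tree: B1–B2, B1–B3, B2–B4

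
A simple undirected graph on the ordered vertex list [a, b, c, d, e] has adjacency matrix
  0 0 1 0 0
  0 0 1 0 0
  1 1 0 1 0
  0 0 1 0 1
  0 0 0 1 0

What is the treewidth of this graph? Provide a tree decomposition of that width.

The largest bag has 2 vertices, giving width 1; this decomposition certifies tw(G) ≤ 1. G has an edge, so its treewidth is at least 1. Hence tw(G) = 1 exactly.

Treewidth 1.
One such decomposition:
Bags: B1 = {c, d}  B2 = {b, c}  B3 = {d, e}  B4 = {a, c}
Tree: B1–B2, B1–B3, B2–B4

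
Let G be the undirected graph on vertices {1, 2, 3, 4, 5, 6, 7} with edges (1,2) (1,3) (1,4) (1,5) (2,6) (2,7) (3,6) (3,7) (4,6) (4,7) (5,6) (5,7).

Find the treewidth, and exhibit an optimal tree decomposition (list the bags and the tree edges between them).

Treewidth 3.
One optimal decomposition is:
Bags: B1 = {1, 4, 6, 7}  B2 = {1, 3, 6, 7}  B3 = {1, 2, 6, 7}  B4 = {1, 5, 6, 7}
Tree: B1–B2, B2–B3, B3–B4

Each bag holds 4 vertices, so the decomposition has width 3, which upper-bounds the treewidth. For the lower bound: the 4 vertex sets {4,7}, {1,3}, {6}, {2} are disjoint, each induces a connected subgraph, and every pair is joined by at least one edge of G. Contracting each set to a single vertex therefore yields K_{4} as a minor, and since treewidth is minor-monotone, tw(G) ≥ tw(K_{4}) = 3. The upper and lower bounds meet at 3, so that is the treewidth.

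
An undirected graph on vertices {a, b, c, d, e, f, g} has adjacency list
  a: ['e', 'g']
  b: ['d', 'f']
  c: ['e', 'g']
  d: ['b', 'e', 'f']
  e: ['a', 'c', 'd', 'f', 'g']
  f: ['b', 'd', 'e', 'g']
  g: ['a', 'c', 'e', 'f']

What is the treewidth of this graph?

2

A width-2 tree decomposition is:
Bags: B1 = {d, e, f}  B2 = {e, f, g}  B3 = {c, e, g}  B4 = {a, e, g}  B5 = {b, d, f}
Tree: B1–B2, B2–B3, B3–B4, B1–B5
The largest bag has 3 vertices, giving width 2; this decomposition certifies tw(G) ≤ 2. For the lower bound, the 3 vertices {d, e, f} are pairwise adjacent, and any tree decomposition puts a clique entirely inside one bag — forcing width ≥ 2. Therefore the treewidth is 2.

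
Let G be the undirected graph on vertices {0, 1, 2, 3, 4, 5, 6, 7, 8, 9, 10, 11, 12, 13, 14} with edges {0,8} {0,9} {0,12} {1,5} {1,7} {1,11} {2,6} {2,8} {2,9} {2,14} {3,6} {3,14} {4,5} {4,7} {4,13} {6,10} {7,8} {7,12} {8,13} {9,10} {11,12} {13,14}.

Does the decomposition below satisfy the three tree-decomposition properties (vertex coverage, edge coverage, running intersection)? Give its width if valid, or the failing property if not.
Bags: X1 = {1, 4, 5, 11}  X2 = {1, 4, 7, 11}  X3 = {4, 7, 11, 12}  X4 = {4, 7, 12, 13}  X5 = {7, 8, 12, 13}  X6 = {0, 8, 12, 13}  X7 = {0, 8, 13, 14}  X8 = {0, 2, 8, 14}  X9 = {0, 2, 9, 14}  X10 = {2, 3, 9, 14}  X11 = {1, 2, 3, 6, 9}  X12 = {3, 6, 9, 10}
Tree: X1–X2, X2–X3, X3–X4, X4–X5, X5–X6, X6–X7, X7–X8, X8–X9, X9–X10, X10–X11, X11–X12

No — bags containing vertex 1 are not connected in the tree.

A tree decomposition must satisfy three properties: every vertex lies in some bag; for every edge, both endpoints lie together in some bag; and for every vertex, the bags containing it form a connected subtree. Here bags containing vertex 1 are not connected in the tree, so the decomposition is invalid.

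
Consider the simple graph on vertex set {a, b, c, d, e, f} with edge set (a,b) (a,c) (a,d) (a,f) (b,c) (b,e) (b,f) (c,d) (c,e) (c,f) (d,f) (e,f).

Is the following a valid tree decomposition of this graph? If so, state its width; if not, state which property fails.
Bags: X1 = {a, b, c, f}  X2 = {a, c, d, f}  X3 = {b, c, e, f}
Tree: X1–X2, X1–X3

Checking the three conditions: (i) the bags cover all of {a, b, c, d, e, f}; (ii) for each edge, some bag contains both endpoints; (iii) the bags containing any fixed vertex form a subtree. All hold, so the decomposition is valid with width 4 − 1 = 3.

Yes; width 3.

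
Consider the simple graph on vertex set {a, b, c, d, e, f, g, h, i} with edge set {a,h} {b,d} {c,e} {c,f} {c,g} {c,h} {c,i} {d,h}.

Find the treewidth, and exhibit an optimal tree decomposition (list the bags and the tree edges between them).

Treewidth 1.
Bags: B1 = {c, e}  B2 = {c, h}  B3 = {d, h}  B4 = {c, i}  B5 = {a, h}  B6 = {b, d}  B7 = {c, f}  B8 = {c, g}
Tree: B1–B2, B2–B3, B1–B4, B3–B5, B3–B6, B4–B7, B4–B8

Each bag holds 2 vertices, so the decomposition has width 1, which upper-bounds the treewidth. Any graph with an edge has treewidth ≥ 1, and G has the edge c–e. Hence tw(G) = 1 exactly.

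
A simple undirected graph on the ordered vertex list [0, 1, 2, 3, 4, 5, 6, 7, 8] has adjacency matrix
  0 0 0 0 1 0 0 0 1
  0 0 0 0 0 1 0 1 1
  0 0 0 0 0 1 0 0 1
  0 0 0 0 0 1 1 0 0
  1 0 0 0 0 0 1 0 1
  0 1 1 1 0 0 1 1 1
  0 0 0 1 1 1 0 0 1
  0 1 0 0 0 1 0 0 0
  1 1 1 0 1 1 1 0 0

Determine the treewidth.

A width-2 tree decomposition is:
Bags: B1 = {1, 5, 7}  B2 = {1, 5, 8}  B3 = {5, 6, 8}  B4 = {3, 5, 6}  B5 = {2, 5, 8}  B6 = {4, 6, 8}  B7 = {0, 4, 8}
Tree: B1–B2, B2–B3, B3–B4, B2–B5, B3–B6, B6–B7
The largest bag has 3 vertices, giving width 2; this decomposition certifies tw(G) ≤ 2. On the other hand G contains the 3-clique {0, 4, 8}. A clique must lie in a single bag of any decomposition, so no decomposition can have width below 2. Therefore the treewidth is 2.

2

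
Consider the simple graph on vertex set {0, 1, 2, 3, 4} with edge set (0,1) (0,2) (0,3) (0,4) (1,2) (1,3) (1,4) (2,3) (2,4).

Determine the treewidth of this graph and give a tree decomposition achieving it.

The largest bag has 4 vertices, giving width 3; this decomposition certifies tw(G) ≤ 3. On the other hand G contains the 4-clique {0, 1, 2, 3}. A clique must lie in a single bag of any decomposition, so no decomposition can have width below 3. The upper and lower bounds meet at 3, so that is the treewidth.

Treewidth 3.
One such decomposition:
Bags: B1 = {0, 1, 2, 3}  B2 = {0, 1, 2, 4}
Tree: B1–B2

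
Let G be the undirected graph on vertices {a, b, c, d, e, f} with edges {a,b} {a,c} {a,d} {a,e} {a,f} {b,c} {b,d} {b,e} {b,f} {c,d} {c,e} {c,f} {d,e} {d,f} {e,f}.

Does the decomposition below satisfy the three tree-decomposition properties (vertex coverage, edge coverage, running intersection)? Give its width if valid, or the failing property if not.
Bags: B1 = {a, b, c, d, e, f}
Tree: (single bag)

Checking the three conditions: (i) the bags cover all of {a, b, c, d, e, f}; (ii) for each edge, some bag contains both endpoints; (iii) the bags containing any fixed vertex form a subtree. All hold, so the decomposition is valid with width 6 − 1 = 5.

Yes; width 5.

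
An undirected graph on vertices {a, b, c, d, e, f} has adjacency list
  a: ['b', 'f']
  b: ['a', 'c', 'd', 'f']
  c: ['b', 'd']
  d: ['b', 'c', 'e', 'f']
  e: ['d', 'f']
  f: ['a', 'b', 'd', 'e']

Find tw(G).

2

A width-2 tree decomposition is:
Bags: B1 = {b, c, d}  B2 = {b, d, f}  B3 = {a, b, f}  B4 = {d, e, f}
Tree: B1–B2, B2–B3, B2–B4
The largest bag has 3 vertices, giving width 2; this decomposition certifies tw(G) ≤ 2. Conversely, {b, c, d} is a clique of size 3, and the vertices of any clique must share a bag in every tree decomposition; so some bag has ≥ 3 vertices and tw(G) ≥ 2. Combining the bounds, tw(G) = 2.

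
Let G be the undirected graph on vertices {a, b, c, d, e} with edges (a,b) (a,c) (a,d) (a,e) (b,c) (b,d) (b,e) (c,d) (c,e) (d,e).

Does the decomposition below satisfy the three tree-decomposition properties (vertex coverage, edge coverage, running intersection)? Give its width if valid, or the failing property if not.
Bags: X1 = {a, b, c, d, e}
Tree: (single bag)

Vertex coverage: the bags together contain {a, b, c, d, e}, the full vertex set. Edge coverage: each edge of G has both endpoints in at least one bag. Running intersection: for every vertex, the bags containing it form a connected subtree. All three properties hold, so this is a valid tree decomposition of width max|bag| − 1 = 4, and hence tw(G) ≤ 4.

Yes; width 4.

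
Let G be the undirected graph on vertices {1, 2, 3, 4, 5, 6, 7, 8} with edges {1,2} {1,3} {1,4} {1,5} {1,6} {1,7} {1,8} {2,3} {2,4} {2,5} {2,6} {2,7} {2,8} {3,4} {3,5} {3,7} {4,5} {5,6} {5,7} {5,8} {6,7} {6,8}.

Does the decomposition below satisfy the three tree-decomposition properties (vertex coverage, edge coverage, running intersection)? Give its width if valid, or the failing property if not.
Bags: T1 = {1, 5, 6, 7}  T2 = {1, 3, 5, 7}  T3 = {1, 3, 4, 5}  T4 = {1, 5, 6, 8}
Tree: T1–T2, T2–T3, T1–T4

No — vertex 2 appears in no bag.

A tree decomposition must satisfy three properties: every vertex lies in some bag; for every edge, both endpoints lie together in some bag; and for every vertex, the bags containing it form a connected subtree. Here vertex 2 appears in no bag, so the decomposition is invalid.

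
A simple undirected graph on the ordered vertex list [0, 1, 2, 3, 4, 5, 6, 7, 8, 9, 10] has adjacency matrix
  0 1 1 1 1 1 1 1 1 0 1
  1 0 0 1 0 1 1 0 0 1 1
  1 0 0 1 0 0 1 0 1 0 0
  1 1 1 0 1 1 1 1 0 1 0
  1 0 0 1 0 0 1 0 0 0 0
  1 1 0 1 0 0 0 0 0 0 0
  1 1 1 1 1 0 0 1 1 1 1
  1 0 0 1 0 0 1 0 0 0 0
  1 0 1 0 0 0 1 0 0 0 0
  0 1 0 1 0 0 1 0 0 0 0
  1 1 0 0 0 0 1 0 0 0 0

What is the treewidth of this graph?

3

A width-3 tree decomposition is:
Bags: B1 = {0, 1, 3, 6}  B2 = {0, 1, 6, 10}  B3 = {0, 1, 3, 5}  B4 = {0, 3, 4, 6}  B5 = {0, 3, 6, 7}  B6 = {1, 3, 6, 9}  B7 = {0, 2, 3, 6}  B8 = {0, 2, 6, 8}
Tree: B1–B2, B1–B3, B1–B4, B1–B5, B1–B6, B4–B7, B7–B8
Every bag has size at most 4, so the width is 4 − 1 = 3 and tw(G) ≤ 3. Conversely, {0, 1, 3, 5} is a clique of size 4, and the vertices of any clique must share a bag in every tree decomposition; so some bag has ≥ 4 vertices and tw(G) ≥ 3. Therefore the treewidth is 3.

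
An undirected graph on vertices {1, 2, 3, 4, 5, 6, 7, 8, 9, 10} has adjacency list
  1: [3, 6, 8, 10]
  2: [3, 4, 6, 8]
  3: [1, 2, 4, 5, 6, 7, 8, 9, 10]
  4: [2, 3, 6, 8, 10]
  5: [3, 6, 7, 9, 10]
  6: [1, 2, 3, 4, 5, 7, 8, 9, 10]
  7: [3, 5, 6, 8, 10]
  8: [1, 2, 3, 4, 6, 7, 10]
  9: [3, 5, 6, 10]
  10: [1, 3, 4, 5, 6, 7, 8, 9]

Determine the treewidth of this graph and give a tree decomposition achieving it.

Every bag has size at most 5, so the width is 5 − 1 = 4 and tw(G) ≤ 4. On the other hand G contains the 5-clique {2, 3, 4, 6, 8}. A clique must lie in a single bag of any decomposition, so no decomposition can have width below 4. Therefore the treewidth is 4.

Treewidth 4.
One such decomposition:
Bags: B1 = {3, 6, 7, 8, 10}  B2 = {3, 4, 6, 8, 10}  B3 = {3, 5, 6, 7, 10}  B4 = {3, 5, 6, 9, 10}  B5 = {1, 3, 6, 8, 10}  B6 = {2, 3, 4, 6, 8}
Tree: B1–B2, B1–B3, B3–B4, B1–B5, B2–B6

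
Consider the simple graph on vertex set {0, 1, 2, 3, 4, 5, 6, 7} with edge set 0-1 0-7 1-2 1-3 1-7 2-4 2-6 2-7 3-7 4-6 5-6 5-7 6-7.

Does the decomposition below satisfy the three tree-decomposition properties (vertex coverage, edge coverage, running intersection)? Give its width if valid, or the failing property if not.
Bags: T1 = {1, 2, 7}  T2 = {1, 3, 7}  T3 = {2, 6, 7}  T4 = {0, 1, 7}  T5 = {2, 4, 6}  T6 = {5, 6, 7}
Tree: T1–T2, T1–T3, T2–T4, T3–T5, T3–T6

Yes; width 2.

Every vertex of G appears in some bag (union = {0, 1, 2, 3, 4, 5, 6, 7}); every edge is covered by a bag; and for each vertex v the set of bags containing v is connected in the bag tree. The decomposition is therefore valid. The largest bag has 3 vertices, so the width is 2.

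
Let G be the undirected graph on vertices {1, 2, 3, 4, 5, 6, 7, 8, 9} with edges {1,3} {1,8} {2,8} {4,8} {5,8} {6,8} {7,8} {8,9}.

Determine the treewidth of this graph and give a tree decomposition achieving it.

The largest bag has 2 vertices, giving width 1; this decomposition certifies tw(G) ≤ 1. Since G has at least one edge (e.g. 8–1), it is not an edgeless graph, so tw(G) ≥ 1. Combining the bounds, tw(G) = 1.

Treewidth 1.
Bags: B1 = {1, 8}  B2 = {5, 8}  B3 = {1, 3}  B4 = {4, 8}  B5 = {7, 8}  B6 = {8, 9}  B7 = {2, 8}  B8 = {6, 8}
Tree: B1–B2, B1–B3, B1–B4, B1–B5, B2–B6, B1–B7, B6–B8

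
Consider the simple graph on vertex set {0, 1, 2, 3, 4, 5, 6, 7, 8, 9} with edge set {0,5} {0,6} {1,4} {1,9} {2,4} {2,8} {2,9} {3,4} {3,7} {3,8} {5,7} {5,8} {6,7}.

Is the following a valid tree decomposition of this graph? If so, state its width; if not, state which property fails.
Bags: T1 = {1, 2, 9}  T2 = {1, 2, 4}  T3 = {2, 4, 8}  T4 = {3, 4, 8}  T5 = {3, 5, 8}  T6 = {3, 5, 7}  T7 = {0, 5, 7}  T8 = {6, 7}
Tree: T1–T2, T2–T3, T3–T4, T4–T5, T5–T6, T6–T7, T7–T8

No — edge (0,6) lies in no bag.

A tree decomposition must satisfy three properties: every vertex lies in some bag; for every edge, both endpoints lie together in some bag; and for every vertex, the bags containing it form a connected subtree. Here edge (0,6) lies in no bag, so the decomposition is invalid.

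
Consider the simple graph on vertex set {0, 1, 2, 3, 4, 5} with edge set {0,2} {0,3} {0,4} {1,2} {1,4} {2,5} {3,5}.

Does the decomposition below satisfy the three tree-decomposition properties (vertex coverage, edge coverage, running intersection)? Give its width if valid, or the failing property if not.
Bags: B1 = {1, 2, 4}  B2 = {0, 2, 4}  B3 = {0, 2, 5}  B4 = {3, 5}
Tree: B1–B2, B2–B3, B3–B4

No — edge (0,3) lies in no bag.

A tree decomposition must satisfy three properties: every vertex lies in some bag; for every edge, both endpoints lie together in some bag; and for every vertex, the bags containing it form a connected subtree. Here edge (0,3) lies in no bag, so the decomposition is invalid.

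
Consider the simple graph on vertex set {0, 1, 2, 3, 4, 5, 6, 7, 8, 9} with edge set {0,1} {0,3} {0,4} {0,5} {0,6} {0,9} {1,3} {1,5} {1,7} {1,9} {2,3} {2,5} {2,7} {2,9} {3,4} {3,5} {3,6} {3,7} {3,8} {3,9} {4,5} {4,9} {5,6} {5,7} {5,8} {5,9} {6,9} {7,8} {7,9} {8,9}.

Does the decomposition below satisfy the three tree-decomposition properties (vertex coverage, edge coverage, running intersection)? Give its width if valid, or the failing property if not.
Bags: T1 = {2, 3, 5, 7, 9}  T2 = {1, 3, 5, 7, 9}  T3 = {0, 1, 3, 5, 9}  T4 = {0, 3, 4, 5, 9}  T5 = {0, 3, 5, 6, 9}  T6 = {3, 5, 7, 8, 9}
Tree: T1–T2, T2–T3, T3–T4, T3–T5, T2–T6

Yes; width 4.

Checking the three conditions: (i) the bags cover all of {0, 1, 2, 3, 4, 5, 6, 7, 8, 9}; (ii) for each edge, some bag contains both endpoints; (iii) the bags containing any fixed vertex form a subtree. All hold, so the decomposition is valid with width 5 − 1 = 4.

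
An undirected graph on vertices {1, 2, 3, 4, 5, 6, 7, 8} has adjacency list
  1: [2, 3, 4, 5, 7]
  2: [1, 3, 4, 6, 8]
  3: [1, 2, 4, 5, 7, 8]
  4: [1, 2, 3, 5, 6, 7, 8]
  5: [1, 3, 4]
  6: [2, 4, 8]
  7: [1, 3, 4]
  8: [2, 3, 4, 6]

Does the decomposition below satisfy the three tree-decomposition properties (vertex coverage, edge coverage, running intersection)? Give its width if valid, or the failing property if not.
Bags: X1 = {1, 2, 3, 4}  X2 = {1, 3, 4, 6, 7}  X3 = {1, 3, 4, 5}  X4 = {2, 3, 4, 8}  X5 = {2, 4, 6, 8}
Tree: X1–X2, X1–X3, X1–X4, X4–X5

A tree decomposition must satisfy three properties: every vertex lies in some bag; for every edge, both endpoints lie together in some bag; and for every vertex, the bags containing it form a connected subtree. Here bags containing vertex 6 are not connected in the tree, so the decomposition is invalid.

No — bags containing vertex 6 are not connected in the tree.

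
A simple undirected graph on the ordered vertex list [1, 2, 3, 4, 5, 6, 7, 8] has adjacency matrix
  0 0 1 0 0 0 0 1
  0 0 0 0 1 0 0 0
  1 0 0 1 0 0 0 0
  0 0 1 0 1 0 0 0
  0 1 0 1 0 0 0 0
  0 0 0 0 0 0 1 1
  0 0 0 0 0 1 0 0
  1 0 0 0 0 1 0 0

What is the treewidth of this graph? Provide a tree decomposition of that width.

The largest bag has 2 vertices, giving width 1; this decomposition certifies tw(G) ≤ 1. G has an edge, so its treewidth is at least 1. Therefore the treewidth is 1.

Treewidth 1.
Bags: B1 = {2, 5}  B2 = {4, 5}  B3 = {3, 4}  B4 = {1, 3}  B5 = {1, 8}  B6 = {6, 8}  B7 = {6, 7}
Tree: B1–B2, B2–B3, B3–B4, B4–B5, B5–B6, B6–B7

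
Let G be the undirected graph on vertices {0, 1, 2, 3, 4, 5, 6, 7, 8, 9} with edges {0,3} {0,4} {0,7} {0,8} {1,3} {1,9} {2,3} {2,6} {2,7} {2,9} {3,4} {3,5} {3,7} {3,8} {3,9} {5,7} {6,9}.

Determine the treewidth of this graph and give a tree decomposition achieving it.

Each bag holds 3 vertices, so the decomposition has width 2, which upper-bounds the treewidth. For the lower bound, the 3 vertices {0, 3, 8} are pairwise adjacent, and any tree decomposition puts a clique entirely inside one bag — forcing width ≥ 2. Combining the bounds, tw(G) = 2.

Treewidth 2.
One optimal decomposition is:
Bags: B1 = {2, 3, 9}  B2 = {2, 3, 7}  B3 = {2, 6, 9}  B4 = {0, 3, 7}  B5 = {0, 3, 8}  B6 = {1, 3, 9}  B7 = {0, 3, 4}  B8 = {3, 5, 7}
Tree: B1–B2, B1–B3, B2–B4, B4–B5, B1–B6, B5–B7, B4–B8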